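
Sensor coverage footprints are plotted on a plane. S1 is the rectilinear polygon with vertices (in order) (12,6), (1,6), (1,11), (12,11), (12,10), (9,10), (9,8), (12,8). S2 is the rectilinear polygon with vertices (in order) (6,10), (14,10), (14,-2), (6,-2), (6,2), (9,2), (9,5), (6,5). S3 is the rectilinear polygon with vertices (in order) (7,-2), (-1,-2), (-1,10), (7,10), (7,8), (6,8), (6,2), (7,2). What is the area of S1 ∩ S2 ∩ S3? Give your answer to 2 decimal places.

2.00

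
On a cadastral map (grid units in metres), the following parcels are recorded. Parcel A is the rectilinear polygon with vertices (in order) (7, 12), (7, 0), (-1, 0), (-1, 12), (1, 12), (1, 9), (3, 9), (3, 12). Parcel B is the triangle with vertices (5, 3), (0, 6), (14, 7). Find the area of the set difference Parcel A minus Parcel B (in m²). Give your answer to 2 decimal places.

|Parcel A| = 90, |Parcel A∩Parcel B| = 14.3611.
|Parcel A ∖ Parcel B| = |Parcel A| − |Parcel A∩Parcel B| = 90 − 14.3611 = 75.64.

75.64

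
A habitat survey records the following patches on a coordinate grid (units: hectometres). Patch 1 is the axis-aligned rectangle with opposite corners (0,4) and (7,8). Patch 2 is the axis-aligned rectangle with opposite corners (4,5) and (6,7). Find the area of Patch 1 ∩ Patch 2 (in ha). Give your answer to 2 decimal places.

|Patch 1∩Patch 2|: x∈[4,6], y∈[5,7] → 2·2 = 4.

4.00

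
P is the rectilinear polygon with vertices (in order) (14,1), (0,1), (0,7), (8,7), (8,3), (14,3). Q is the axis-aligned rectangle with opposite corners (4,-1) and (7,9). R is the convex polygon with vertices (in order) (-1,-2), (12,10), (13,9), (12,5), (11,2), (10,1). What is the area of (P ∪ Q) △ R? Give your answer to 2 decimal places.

77.78

|P ∪ Q| = 72.
|(P ∪ Q) ∩ R| = 24.6081.
|(P ∪ Q) △ R| = 72 + 55 − 49.2162 = 77.78.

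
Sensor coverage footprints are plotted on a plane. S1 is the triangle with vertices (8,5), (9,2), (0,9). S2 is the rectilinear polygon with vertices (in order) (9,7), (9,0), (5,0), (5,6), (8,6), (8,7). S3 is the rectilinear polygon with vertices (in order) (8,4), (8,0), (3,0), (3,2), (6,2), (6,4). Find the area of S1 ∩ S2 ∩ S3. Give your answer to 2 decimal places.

The intersection is the polygon with vertices (6.429,4), (8,4), (8,2.778).
By the shoelace formula its area is 0.96.

0.96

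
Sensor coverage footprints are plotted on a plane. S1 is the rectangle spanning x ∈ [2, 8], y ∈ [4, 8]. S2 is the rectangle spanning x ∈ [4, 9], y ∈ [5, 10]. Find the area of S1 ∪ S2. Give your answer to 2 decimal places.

By inclusion–exclusion:
Individual areas: |S1| = 24, |S2| = 25.
|S1∩S2|: x∈[4,8], y∈[5,8] → 4·3 = 12.
|S1 ∪ S2| = 49 − 12 = 37.00.

37.00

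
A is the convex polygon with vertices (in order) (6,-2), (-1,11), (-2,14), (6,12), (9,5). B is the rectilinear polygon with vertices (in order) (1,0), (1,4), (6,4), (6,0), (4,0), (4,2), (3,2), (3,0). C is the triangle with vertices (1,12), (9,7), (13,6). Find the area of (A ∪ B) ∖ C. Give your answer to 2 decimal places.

87.69

|A ∪ B| = 90.4066.
|(A ∪ B) ∩ C| = 2.7162.
|(A ∪ B) ∖ C| = 90.4066 − 2.7162 = 87.69.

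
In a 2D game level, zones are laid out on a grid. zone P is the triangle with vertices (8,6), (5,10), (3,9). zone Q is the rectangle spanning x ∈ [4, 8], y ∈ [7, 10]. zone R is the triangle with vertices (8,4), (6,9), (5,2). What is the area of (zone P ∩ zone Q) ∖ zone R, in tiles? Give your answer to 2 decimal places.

3.57

|zone P ∩ zone Q| = 4.4917.
|(zone P ∩ zone Q) ∩ zone R| = 0.9255.
|(zone P ∩ zone Q) ∖ zone R| = 4.4917 − 0.9255 = 3.57.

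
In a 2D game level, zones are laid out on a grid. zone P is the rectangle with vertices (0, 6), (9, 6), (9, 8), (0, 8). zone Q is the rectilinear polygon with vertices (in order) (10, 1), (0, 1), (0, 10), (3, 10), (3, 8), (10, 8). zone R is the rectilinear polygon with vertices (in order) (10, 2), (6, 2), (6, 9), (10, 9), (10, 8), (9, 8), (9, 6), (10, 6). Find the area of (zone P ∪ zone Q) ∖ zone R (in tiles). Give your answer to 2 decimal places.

|zone P ∪ zone Q| = 76.
|(zone P ∪ zone Q) ∩ zone R| = 22.
|(zone P ∪ zone Q) ∖ zone R| = 76 − 22 = 54.00.

54.00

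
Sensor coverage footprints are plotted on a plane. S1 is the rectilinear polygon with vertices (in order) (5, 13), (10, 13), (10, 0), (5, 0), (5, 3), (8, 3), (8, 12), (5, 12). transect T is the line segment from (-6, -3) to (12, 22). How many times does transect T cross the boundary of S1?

2

The segment meets the boundary at (5.52,13), (5,12.278).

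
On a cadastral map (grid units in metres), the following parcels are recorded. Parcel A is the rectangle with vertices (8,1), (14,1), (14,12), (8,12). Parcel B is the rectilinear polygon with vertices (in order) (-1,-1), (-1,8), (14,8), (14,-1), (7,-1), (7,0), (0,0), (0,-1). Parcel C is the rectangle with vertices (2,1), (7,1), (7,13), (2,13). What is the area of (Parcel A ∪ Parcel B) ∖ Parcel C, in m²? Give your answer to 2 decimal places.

|Parcel A ∪ Parcel B| = 152.
|(Parcel A ∪ Parcel B) ∩ Parcel C| = 35.
|(Parcel A ∪ Parcel B) ∖ Parcel C| = 152 − 35 = 117.00.

117.00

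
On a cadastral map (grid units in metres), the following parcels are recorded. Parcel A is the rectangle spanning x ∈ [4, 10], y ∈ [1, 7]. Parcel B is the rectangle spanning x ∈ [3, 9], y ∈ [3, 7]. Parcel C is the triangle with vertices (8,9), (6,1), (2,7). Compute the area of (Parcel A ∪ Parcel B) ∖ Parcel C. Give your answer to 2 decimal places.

24.25

|Parcel A ∪ Parcel B| = 40.
|(Parcel A ∪ Parcel B) ∩ Parcel C| = 15.75.
|(Parcel A ∪ Parcel B) ∖ Parcel C| = 40 − 15.75 = 24.25.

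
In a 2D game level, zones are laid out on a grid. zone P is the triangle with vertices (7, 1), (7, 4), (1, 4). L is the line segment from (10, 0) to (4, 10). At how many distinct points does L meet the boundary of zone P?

The segment lies entirely outside zone P and never meets its boundary.

0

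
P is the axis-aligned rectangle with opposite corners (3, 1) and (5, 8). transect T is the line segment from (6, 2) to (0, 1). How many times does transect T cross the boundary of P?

The segment meets the boundary at (3,1.5), (5,1.833).

2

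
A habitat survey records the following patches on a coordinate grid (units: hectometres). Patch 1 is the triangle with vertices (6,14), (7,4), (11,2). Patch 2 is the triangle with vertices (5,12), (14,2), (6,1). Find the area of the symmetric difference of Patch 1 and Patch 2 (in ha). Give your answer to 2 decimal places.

31.92

|Patch 1| = 19, |Patch 2| = 44.5, |Patch 1∩Patch 2| = 15.7897.
|Patch 1 △ Patch 2| = |Patch 1| + |Patch 2| − 2·|Patch 1∩Patch 2| = 19 + 44.5 − 31.5793 = 31.92.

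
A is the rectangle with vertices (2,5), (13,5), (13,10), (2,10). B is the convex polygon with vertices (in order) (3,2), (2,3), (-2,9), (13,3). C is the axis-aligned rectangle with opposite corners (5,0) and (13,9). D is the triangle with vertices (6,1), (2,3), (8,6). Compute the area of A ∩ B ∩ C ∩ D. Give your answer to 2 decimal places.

0.42

The intersection is the polygon with vertices (6,5), (6.889,5.444), (7.655,5.138), (7.6,5).
By the shoelace formula its area is 0.42.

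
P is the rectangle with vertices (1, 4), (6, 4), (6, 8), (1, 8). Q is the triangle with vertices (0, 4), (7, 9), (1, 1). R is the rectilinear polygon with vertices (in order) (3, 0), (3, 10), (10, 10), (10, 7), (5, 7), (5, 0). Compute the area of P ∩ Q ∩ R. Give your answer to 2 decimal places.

4.38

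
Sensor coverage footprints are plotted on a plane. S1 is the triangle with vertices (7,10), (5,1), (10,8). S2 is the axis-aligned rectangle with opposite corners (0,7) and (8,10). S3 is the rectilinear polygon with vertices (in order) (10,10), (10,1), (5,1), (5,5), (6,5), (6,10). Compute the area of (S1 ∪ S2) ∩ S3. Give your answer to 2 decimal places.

|S1 ∪ S2| = 35.8333.
|(S1 ∪ S2) ∩ S3| = 17.81.

17.81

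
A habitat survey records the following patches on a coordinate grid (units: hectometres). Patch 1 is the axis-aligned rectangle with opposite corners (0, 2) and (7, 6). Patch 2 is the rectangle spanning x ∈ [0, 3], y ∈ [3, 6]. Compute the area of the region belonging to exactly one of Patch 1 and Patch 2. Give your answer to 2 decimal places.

|Patch 1∩Patch 2|: x∈[0,3], y∈[3,6] → 3·3 = 9.
|Patch 1 △ Patch 2| = |Patch 1| + |Patch 2| − 2·|Patch 1∩Patch 2| = 28 + 9 − 18 = 19.00.

19.00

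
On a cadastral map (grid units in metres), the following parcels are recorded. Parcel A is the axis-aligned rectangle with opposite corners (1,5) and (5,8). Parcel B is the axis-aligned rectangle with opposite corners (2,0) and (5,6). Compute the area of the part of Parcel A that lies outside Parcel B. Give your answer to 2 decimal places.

9.00

|Parcel A∩Parcel B|: x∈[2,5], y∈[5,6] → 3·1 = 3.
|Parcel A| = 12.
|Parcel A ∖ Parcel B| = |Parcel A| − |Parcel A∩Parcel B| = 12 − 3 = 9.00.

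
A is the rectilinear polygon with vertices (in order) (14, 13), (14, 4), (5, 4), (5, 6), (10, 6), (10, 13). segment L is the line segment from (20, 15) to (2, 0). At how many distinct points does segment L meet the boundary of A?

The segment meets the boundary at (6.8,4), (9.2,6), (10,6.667), (14,10).

4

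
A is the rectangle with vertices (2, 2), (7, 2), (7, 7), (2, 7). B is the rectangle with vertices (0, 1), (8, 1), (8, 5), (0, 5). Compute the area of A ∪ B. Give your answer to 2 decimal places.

42.00

By inclusion–exclusion:
Individual areas: |A| = 25, |B| = 32.
|A∩B|: x∈[2,7], y∈[2,5] → 5·3 = 15.
|A ∪ B| = 57 − 15 = 42.00.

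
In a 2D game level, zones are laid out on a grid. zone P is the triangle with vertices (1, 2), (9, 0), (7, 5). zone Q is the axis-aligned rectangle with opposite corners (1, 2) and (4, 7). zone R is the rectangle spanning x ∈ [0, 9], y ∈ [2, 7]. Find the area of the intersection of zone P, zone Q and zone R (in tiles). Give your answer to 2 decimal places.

The intersection is the polygon with vertices (4,2), (1,2), (4,3.5).
By the shoelace formula its area is 2.25.

2.25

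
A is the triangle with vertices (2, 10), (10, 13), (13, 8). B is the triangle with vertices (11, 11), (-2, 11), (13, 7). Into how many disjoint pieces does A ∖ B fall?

1

A ∖ B is a single connected region.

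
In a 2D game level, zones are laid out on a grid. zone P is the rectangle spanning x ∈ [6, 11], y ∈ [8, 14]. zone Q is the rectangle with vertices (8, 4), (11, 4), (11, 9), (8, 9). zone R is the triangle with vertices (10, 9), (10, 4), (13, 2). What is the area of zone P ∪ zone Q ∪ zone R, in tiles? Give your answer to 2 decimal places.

By inclusion–exclusion:
Individual areas: |zone P| = 30, |zone Q| = 15, |zone R| = 7.5.
|zone P∩zone Q|: x∈[8,11], y∈[8,9] → 3·1 = 3.
|zone P∩zone R| = 0.2143.
|zone Q∩zone R| = 3.8333.
|zone P∩zone Q∩zone R| = 0.2143.
|zone P ∪ zone Q ∪ zone R| = 52.5 − 7.0476 + 0.2143 = 45.67.

45.67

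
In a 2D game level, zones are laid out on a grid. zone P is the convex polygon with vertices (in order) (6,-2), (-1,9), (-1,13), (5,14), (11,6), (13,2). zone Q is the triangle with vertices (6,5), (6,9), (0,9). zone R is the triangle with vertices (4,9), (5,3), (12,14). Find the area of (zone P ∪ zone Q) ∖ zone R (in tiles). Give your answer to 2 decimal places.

105.25

|zone P ∪ zone Q| = 124.5.
|(zone P ∪ zone Q) ∩ zone R| = 19.2534.
|(zone P ∪ zone Q) ∖ zone R| = 124.5 − 19.2534 = 105.25.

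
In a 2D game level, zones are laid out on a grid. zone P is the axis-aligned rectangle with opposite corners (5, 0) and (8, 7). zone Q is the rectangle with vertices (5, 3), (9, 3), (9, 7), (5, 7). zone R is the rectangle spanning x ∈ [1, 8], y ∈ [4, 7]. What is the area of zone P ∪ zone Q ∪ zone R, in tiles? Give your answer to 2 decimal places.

By inclusion–exclusion:
Individual areas: |zone P| = 21, |zone Q| = 16, |zone R| = 21.
|zone P∩zone Q|: x∈[5,8], y∈[3,7] → 3·4 = 12.
|zone P∩zone R|: x∈[5,8], y∈[4,7] → 3·3 = 9.
|zone Q∩zone R|: x∈[5,8], y∈[4,7] → 3·3 = 9.
|zone P∩zone Q∩zone R| = 9.
|zone P ∪ zone Q ∪ zone R| = 58 − 30 + 9 = 37.00.

37.00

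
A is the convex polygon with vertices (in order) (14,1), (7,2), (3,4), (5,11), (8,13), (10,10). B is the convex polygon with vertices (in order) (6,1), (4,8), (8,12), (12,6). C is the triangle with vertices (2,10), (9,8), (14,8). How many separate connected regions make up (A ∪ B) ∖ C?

2

(A ∪ B) ∖ C splits into 2 disjoint pieces (area 56.8221, area 14.3168).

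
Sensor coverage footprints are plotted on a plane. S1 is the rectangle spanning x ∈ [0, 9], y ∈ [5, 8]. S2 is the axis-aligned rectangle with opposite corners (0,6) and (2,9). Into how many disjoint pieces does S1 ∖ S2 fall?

S1 ∖ S2 is a single connected region.

1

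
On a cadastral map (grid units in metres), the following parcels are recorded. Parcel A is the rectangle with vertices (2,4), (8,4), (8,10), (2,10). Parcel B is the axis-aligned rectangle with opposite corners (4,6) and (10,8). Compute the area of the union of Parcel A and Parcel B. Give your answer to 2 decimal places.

40.00

By inclusion–exclusion:
Individual areas: |Parcel A| = 36, |Parcel B| = 12.
|Parcel A∩Parcel B|: x∈[4,8], y∈[6,8] → 4·2 = 8.
|Parcel A ∪ Parcel B| = 48 − 8 = 40.00.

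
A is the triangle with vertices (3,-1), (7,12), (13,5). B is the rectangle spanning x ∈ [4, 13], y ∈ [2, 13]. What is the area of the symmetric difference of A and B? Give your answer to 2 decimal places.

|A| = 53, |B| = 99, |A∩B| = 46.875.
|A △ B| = |A| + |B| − 2·|A∩B| = 53 + 99 − 93.75 = 58.25.

58.25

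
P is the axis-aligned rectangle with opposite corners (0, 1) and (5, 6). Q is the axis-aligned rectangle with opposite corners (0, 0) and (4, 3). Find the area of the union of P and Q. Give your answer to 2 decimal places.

By inclusion–exclusion:
Individual areas: |P| = 25, |Q| = 12.
|P∩Q|: x∈[0,4], y∈[1,3] → 4·2 = 8.
|P ∪ Q| = 37 − 8 = 29.00.

29.00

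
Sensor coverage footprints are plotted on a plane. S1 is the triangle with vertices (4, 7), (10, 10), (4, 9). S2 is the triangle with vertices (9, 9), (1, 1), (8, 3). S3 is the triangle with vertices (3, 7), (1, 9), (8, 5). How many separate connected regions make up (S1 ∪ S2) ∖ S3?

2

(S1 ∪ S2) ∖ S3 splits into 2 disjoint pieces (area 5.9619, area 19.6494).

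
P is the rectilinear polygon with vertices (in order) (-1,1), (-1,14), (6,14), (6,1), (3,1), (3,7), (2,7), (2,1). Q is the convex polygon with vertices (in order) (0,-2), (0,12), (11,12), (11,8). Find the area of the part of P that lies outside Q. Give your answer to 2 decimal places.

28.31

|P| = 85, |P∩Q| = 56.6864.
|P ∖ Q| = |P| − |P∩Q| = 85 − 56.6864 = 28.31.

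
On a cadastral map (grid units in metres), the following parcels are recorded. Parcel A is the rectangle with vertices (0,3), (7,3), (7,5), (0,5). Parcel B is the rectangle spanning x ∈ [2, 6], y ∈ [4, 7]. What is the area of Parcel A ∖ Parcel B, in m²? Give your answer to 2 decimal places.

|Parcel A∩Parcel B|: x∈[2,6], y∈[4,5] → 4·1 = 4.
|Parcel A| = 14.
|Parcel A ∖ Parcel B| = |Parcel A| − |Parcel A∩Parcel B| = 14 − 4 = 10.00.

10.00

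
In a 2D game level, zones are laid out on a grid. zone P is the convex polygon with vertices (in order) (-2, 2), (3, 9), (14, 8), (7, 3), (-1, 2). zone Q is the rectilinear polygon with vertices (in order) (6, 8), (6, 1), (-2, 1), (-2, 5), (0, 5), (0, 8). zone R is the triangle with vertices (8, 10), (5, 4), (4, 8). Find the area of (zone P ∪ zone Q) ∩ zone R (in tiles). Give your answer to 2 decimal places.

7.72

The region (zone P ∪ zone Q) ∩ zone R is the polygon with vertices (7.304,8.609), (5,4), (4,8), (5.538,8.769).
By the shoelace formula its area is 7.72.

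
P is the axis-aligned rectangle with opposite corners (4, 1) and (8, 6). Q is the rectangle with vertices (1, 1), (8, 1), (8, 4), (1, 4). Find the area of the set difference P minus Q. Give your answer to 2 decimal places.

8.00

|P∩Q|: x∈[4,8], y∈[1,4] → 4·3 = 12.
|P| = 20.
|P ∖ Q| = |P| − |P∩Q| = 20 − 12 = 8.00.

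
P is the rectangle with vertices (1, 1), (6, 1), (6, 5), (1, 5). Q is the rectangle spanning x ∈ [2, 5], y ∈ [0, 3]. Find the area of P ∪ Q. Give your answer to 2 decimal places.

By inclusion–exclusion:
Individual areas: |P| = 20, |Q| = 9.
|P∩Q|: x∈[2,5], y∈[1,3] → 3·2 = 6.
|P ∪ Q| = 29 − 6 = 23.00.

23.00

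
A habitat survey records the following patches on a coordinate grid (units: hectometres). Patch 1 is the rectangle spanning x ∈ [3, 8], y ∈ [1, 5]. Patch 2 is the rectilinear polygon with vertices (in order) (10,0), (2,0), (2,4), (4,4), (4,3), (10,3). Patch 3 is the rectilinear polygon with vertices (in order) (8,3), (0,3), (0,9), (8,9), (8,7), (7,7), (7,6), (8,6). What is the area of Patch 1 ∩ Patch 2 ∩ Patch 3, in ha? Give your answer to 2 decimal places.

1.00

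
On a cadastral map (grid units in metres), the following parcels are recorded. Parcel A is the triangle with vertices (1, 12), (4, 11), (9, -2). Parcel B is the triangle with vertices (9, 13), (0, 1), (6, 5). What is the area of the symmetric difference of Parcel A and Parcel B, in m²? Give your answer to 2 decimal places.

|Parcel A| = 17, |Parcel B| = 18, |Parcel A∩Parcel B| = 3.4869.
|Parcel A △ Parcel B| = |Parcel A| + |Parcel B| − 2·|Parcel A∩Parcel B| = 17 + 18 − 6.9739 = 28.03.

28.03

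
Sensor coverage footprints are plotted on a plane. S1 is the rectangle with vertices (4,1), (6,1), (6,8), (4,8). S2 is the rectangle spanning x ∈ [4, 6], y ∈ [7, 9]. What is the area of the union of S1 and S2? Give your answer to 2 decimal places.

16.00

By inclusion–exclusion:
Individual areas: |S1| = 14, |S2| = 4.
|S1∩S2|: x∈[4,6], y∈[7,8] → 2·1 = 2.
|S1 ∪ S2| = 18 − 2 = 16.00.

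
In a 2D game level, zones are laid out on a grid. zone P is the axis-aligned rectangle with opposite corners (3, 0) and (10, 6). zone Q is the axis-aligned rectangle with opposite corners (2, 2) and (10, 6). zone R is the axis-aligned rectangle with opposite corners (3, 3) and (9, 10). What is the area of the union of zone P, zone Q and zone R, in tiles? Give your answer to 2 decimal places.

70.00

By inclusion–exclusion:
Individual areas: |zone P| = 42, |zone Q| = 32, |zone R| = 42.
|zone P∩zone Q|: x∈[3,10], y∈[2,6] → 7·4 = 28.
|zone P∩zone R|: x∈[3,9], y∈[3,6] → 6·3 = 18.
|zone Q∩zone R|: x∈[3,9], y∈[3,6] → 6·3 = 18.
|zone P∩zone Q∩zone R| = 18.
|zone P ∪ zone Q ∪ zone R| = 116 − 64 + 18 = 70.00.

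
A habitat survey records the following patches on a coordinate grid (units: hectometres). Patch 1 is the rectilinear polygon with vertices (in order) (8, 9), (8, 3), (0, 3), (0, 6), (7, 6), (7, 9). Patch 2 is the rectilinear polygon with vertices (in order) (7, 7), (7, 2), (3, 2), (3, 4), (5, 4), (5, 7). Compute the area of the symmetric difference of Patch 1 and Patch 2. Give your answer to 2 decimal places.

25.00

|Patch 1| = 27, |Patch 2| = 14, |Patch 1∩Patch 2| = 8.
|Patch 1 △ Patch 2| = |Patch 1| + |Patch 2| − 2·|Patch 1∩Patch 2| = 27 + 14 − 16 = 25.00.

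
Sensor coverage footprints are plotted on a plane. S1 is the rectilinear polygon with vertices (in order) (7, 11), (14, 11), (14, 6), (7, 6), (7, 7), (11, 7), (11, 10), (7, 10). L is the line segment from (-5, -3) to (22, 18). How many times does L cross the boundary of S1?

The segment meets the boundary at (13,11), (11,9.444), (7.857,7), (7,6.333).

4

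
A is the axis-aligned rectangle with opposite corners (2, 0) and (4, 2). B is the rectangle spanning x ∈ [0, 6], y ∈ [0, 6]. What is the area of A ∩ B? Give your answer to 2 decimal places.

|A∩B|: x∈[2,4], y∈[0,2] → 2·2 = 4.

4.00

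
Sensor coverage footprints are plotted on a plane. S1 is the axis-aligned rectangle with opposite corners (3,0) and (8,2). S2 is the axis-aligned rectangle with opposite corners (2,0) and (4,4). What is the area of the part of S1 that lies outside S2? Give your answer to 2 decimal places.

8.00

|S1∩S2|: x∈[3,4], y∈[0,2] → 1·2 = 2.
|S1| = 10.
|S1 ∖ S2| = |S1| − |S1∩S2| = 10 − 2 = 8.00.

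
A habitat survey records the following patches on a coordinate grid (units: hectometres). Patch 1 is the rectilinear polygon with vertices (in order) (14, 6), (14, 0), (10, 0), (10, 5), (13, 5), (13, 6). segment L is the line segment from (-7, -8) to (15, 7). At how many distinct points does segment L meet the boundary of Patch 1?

4

The segment meets the boundary at (13.533,6), (13,5.636), (12.067,5), (10,3.591).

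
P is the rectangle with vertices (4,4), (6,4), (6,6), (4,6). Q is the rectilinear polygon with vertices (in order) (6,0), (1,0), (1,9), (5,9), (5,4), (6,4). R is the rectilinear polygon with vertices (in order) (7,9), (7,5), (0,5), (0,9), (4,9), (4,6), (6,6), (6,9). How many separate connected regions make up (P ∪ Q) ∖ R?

2

(P ∪ Q) ∖ R splits into 2 disjoint pieces (area 25, area 3).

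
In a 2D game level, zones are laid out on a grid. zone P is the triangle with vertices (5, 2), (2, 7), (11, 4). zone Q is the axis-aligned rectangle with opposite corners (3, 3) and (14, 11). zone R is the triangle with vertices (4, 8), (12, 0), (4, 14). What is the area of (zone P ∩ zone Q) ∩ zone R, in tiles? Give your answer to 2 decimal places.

2.80

The region (zone P ∩ zone Q) ∩ zone R is the polygon with vertices (9.412,4.529), (9.92,3.64), (8.75,3.25), (6.5,5.5).
By the shoelace formula its area is 2.80.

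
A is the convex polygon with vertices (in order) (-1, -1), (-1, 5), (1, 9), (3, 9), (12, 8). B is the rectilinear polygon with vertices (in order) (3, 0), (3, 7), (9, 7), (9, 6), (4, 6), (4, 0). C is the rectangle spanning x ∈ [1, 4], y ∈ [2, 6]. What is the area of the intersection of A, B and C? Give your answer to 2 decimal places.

The intersection is the polygon with vertices (3,6), (4,6), (4,2.462), (3.333,2), (3,2).
By the shoelace formula its area is 3.85.

3.85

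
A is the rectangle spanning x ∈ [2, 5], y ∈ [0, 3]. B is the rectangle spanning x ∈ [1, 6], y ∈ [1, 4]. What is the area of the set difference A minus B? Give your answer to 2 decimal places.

|A∩B|: x∈[2,5], y∈[1,3] → 3·2 = 6.
|A| = 9.
|A ∖ B| = |A| − |A∩B| = 9 − 6 = 3.00.

3.00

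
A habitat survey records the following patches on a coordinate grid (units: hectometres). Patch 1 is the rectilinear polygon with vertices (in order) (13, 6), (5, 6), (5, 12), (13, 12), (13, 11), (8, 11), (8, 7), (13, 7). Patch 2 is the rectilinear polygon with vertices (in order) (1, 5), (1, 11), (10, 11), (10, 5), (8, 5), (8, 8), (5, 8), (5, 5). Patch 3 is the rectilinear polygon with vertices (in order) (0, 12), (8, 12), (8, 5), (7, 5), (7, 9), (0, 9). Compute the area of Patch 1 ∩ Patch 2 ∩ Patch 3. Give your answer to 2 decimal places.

7.00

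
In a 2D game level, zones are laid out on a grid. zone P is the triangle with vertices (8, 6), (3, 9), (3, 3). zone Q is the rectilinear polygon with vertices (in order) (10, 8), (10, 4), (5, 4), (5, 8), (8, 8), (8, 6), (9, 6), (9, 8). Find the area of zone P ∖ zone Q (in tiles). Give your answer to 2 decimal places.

9.60

|zone P| = 15, |zone P∩zone Q| = 5.4.
|zone P ∖ zone Q| = |zone P| − |zone P∩zone Q| = 15 − 5.4 = 9.60.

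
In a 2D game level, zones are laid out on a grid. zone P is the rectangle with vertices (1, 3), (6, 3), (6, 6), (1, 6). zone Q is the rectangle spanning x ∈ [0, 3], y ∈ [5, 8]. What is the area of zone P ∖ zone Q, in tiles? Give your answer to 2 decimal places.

|zone P∩zone Q|: x∈[1,3], y∈[5,6] → 2·1 = 2.
|zone P| = 15.
|zone P ∖ zone Q| = |zone P| − |zone P∩zone Q| = 15 − 2 = 13.00.

13.00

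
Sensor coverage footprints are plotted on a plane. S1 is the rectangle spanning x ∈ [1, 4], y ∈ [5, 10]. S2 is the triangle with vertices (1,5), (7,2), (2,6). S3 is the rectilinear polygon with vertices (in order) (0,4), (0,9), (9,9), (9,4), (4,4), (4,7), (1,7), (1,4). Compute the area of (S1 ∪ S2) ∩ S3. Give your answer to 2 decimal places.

|S1 ∪ S2| = 18.375.
|(S1 ∪ S2) ∩ S3| = 6.10.

6.10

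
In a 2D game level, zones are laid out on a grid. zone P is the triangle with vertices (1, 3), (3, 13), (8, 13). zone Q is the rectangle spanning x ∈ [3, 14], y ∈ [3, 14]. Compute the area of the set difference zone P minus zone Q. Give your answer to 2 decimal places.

7.14

|zone P| = 25, |zone P∩zone Q| = 17.8571.
|zone P ∖ zone Q| = |zone P| − |zone P∩zone Q| = 25 − 17.8571 = 7.14.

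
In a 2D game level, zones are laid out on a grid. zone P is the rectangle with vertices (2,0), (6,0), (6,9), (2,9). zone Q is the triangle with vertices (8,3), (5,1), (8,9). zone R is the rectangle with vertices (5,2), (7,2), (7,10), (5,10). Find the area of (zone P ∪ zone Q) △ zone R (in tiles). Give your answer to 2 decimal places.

40.17

|zone P ∪ zone Q| = 44.
|(zone P ∪ zone Q) ∩ zone R| = 9.9167.
|(zone P ∪ zone Q) △ zone R| = 44 + 16 − 19.8333 = 40.17.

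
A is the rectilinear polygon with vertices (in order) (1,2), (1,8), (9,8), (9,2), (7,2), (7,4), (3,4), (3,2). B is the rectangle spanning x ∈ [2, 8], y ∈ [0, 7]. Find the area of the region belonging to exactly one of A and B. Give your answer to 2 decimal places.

|A| = 40, |B| = 42, |A∩B| = 22.
|A △ B| = |A| + |B| − 2·|A∩B| = 40 + 42 − 44 = 38.00.

38.00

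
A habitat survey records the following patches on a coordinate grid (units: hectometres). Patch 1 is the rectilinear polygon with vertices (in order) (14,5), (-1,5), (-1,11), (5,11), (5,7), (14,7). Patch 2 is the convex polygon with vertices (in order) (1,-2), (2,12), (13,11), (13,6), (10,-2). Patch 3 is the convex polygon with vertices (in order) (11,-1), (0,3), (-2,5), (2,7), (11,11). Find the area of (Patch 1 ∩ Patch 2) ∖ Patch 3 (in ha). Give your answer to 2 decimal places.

14.70

|Patch 1 ∩ Patch 2| = 35.5268.
|(Patch 1 ∩ Patch 2) ∩ Patch 3| = 20.8241.
|(Patch 1 ∩ Patch 2) ∖ Patch 3| = 35.5268 − 20.8241 = 14.70.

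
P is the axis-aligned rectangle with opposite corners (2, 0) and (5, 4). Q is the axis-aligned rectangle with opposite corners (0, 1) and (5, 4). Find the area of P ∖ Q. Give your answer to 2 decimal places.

3.00

|P∩Q|: x∈[2,5], y∈[1,4] → 3·3 = 9.
|P| = 12.
|P ∖ Q| = |P| − |P∩Q| = 12 − 9 = 3.00.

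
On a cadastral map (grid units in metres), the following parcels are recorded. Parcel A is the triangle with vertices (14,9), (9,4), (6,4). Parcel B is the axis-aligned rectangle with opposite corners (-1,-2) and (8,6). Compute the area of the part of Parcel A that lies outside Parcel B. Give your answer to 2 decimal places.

|Parcel A| = 7.5, |Parcel A∩Parcel B| = 1.25.
|Parcel A ∖ Parcel B| = |Parcel A| − |Parcel A∩Parcel B| = 7.5 − 1.25 = 6.25.

6.25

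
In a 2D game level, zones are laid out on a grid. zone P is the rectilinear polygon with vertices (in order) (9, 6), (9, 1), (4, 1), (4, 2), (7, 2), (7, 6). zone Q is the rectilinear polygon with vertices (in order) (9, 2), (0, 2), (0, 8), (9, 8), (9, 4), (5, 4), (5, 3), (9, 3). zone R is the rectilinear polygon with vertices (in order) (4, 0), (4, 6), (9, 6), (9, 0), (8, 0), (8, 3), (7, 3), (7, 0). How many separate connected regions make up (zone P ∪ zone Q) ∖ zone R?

2

(zone P ∪ zone Q) ∖ zone R splits into 2 disjoint pieces (area 2, area 34).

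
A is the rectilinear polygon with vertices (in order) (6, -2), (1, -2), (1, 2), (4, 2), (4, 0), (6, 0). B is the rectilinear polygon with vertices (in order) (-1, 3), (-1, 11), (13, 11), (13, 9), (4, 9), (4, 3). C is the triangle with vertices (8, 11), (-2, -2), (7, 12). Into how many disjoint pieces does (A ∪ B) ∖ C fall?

4

(A ∪ B) ∖ C splits into 4 disjoint pieces (area 15.9962, area 37.3929, area 11.5385, area 3.0154).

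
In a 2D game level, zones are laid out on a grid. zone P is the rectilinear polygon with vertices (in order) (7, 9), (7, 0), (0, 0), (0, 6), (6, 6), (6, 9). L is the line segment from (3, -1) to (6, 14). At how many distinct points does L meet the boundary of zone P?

The segment meets the boundary at (4.4,6), (3.2,0).

2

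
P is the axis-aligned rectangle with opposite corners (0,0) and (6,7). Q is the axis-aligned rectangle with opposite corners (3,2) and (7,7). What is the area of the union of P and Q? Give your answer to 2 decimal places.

By inclusion–exclusion:
Individual areas: |P| = 42, |Q| = 20.
|P∩Q|: x∈[3,6], y∈[2,7] → 3·5 = 15.
|P ∪ Q| = 62 − 15 = 47.00.

47.00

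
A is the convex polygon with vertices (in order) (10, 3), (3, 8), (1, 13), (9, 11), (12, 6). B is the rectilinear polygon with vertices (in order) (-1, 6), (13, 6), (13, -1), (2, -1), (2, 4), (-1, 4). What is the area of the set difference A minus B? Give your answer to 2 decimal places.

43.70

|A| = 53, |A∩B| = 9.3.
|A ∖ B| = |A| − |A∩B| = 53 − 9.3 = 43.70.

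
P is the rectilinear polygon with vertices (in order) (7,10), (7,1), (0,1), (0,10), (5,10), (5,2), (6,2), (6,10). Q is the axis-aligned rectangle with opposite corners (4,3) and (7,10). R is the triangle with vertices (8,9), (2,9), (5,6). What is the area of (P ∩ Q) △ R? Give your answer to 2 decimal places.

|P ∩ Q| = 14.
|(P ∩ Q) ∩ R| = 4.
|(P ∩ Q) △ R| = 14 + 9 − 8 = 15.00.

15.00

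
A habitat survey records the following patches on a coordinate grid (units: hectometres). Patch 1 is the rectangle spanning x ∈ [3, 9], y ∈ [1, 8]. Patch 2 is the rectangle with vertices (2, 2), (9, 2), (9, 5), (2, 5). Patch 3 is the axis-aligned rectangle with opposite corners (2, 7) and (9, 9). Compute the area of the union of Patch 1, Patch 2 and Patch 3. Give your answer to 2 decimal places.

By inclusion–exclusion:
Individual areas: |Patch 1| = 42, |Patch 2| = 21, |Patch 3| = 14.
|Patch 1∩Patch 2|: x∈[3,9], y∈[2,5] → 6·3 = 18.
|Patch 1∩Patch 3|: x∈[3,9], y∈[7,8] → 6·1 = 6.
|Patch 2∩Patch 3| = 0 (no overlap).
|Patch 1∩Patch 2∩Patch 3| = 0.
|Patch 1 ∪ Patch 2 ∪ Patch 3| = 77 − 24 + 0 = 53.00.

53.00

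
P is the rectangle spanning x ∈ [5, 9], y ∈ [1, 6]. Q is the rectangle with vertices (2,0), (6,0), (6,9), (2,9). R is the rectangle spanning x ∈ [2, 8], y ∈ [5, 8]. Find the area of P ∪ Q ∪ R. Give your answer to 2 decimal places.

55.00

By inclusion–exclusion:
Individual areas: |P| = 20, |Q| = 36, |R| = 18.
|P∩Q|: x∈[5,6], y∈[1,6] → 1·5 = 5.
|P∩R|: x∈[5,8], y∈[5,6] → 3·1 = 3.
|Q∩R|: x∈[2,6], y∈[5,8] → 4·3 = 12.
|P∩Q∩R| = 1.
|P ∪ Q ∪ R| = 74 − 20 + 1 = 55.00.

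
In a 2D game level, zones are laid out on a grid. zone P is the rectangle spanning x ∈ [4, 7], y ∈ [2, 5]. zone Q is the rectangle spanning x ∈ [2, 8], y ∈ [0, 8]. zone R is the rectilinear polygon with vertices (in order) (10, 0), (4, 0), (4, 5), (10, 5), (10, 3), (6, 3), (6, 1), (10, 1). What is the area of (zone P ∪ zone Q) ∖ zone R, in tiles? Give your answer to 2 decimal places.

|zone P ∪ zone Q| = 48.
|(zone P ∪ zone Q) ∩ zone R| = 16.
|(zone P ∪ zone Q) ∖ zone R| = 48 − 16 = 32.00.

32.00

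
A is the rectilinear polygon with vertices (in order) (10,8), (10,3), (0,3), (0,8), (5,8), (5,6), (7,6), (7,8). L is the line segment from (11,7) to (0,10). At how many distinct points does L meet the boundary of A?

2

The segment meets the boundary at (7.333,8), (10,7.273).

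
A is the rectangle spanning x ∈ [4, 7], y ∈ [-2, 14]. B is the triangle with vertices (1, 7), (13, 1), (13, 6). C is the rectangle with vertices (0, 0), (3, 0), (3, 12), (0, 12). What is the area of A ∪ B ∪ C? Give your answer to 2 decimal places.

107.54

By inclusion–exclusion:
Individual areas: |A| = 48, |B| = 30, |C| = 36.
|A∩B| = 5.625.
|A∩C| = 0 (no overlap).
|B∩C| = 0.8333.
|A∩B∩C| = 0.
|A ∪ B ∪ C| = 114 − 6.4583 + 0 = 107.54.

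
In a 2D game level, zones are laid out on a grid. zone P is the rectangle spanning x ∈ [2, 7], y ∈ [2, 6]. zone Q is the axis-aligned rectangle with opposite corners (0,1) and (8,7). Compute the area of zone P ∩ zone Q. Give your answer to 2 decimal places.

20.00

|zone P∩zone Q|: x∈[2,7], y∈[2,6] → 5·4 = 20.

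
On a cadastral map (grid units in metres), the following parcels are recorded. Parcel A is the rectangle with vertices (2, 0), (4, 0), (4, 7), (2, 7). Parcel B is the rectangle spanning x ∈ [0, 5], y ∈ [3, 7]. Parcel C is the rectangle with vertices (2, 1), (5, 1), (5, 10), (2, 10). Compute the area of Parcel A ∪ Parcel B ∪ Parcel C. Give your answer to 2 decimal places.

By inclusion–exclusion:
Individual areas: |Parcel A| = 14, |Parcel B| = 20, |Parcel C| = 27.
|Parcel A∩Parcel B|: x∈[2,4], y∈[3,7] → 2·4 = 8.
|Parcel A∩Parcel C|: x∈[2,4], y∈[1,7] → 2·6 = 12.
|Parcel B∩Parcel C|: x∈[2,5], y∈[3,7] → 3·4 = 12.
|Parcel A∩Parcel B∩Parcel C| = 8.
|Parcel A ∪ Parcel B ∪ Parcel C| = 61 − 32 + 8 = 37.00.

37.00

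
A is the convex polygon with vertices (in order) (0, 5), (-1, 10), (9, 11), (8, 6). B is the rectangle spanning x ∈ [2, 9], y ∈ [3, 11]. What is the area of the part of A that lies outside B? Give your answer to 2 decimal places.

12.70

|A| = 45, |A∩B| = 32.3.
|A ∖ B| = |A| − |A∩B| = 45 − 32.3 = 12.70.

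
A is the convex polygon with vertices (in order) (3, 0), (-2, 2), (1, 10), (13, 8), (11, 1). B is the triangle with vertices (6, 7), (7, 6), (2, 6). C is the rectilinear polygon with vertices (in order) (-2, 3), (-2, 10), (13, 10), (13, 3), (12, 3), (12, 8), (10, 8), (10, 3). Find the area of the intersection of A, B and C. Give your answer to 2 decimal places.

2.50

The intersection is the polygon with vertices (2,6), (6,7), (7,6).
By the shoelace formula its area is 2.50.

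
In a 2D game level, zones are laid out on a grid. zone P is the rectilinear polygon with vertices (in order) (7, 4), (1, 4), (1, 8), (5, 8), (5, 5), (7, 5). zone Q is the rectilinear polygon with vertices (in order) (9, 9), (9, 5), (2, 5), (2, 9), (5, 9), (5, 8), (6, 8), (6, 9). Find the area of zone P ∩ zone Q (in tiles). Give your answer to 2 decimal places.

9.00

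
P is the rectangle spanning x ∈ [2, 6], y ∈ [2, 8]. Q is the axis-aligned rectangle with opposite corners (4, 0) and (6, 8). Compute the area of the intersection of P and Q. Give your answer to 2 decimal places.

12.00

|P∩Q|: x∈[4,6], y∈[2,8] → 2·6 = 12.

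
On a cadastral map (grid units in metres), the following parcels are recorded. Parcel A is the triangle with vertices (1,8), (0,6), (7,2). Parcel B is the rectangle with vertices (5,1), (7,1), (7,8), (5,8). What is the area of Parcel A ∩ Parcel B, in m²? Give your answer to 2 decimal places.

0.86

The intersection is the polygon with vertices (5,3.143), (5,4), (7,2).
By the shoelace formula its area is 0.86.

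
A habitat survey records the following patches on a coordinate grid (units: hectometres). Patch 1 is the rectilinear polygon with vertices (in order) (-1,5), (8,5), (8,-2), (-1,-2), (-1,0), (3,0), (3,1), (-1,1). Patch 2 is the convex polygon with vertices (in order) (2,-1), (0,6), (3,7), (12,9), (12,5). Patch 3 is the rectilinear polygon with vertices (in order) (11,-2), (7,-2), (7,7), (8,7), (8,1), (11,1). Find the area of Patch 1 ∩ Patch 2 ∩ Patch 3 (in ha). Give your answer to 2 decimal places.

The intersection is the polygon with vertices (8,2.6), (7,2), (7,5), (8,5).
By the shoelace formula its area is 2.70.

2.70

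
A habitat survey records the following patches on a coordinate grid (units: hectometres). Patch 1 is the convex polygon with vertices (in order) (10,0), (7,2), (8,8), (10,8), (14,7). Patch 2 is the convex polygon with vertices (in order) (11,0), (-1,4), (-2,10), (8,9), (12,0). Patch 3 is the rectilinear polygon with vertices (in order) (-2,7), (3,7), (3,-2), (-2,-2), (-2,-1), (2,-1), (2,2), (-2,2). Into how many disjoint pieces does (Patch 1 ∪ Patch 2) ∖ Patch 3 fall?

(Patch 1 ∪ Patch 2) ∖ Patch 3 is a single connected region.

1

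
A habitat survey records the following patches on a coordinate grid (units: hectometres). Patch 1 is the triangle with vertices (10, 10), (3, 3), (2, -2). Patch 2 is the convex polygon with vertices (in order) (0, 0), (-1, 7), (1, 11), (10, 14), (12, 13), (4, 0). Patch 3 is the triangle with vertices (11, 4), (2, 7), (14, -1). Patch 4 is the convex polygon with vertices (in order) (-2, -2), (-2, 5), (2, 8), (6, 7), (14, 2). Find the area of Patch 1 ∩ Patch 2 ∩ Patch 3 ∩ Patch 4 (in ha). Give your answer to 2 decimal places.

The intersection is the polygon with vertices (6.909,5.364), (6.154,4.231), (5,5), (5.75,5.75).
By the shoelace formula its area is 1.52.

1.52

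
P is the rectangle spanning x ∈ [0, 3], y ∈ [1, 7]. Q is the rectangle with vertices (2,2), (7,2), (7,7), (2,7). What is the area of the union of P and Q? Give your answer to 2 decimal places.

38.00

By inclusion–exclusion:
Individual areas: |P| = 18, |Q| = 25.
|P∩Q|: x∈[2,3], y∈[2,7] → 1·5 = 5.
|P ∪ Q| = 43 − 5 = 38.00.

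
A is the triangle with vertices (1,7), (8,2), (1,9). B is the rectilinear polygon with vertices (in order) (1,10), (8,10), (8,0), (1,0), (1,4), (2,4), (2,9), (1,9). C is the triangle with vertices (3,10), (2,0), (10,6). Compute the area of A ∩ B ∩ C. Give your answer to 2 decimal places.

The intersection is the polygon with vertices (6.571,3.429), (6.293,3.22), (2.587,5.867), (2.727,7.273).
By the shoelace formula its area is 3.73.

3.73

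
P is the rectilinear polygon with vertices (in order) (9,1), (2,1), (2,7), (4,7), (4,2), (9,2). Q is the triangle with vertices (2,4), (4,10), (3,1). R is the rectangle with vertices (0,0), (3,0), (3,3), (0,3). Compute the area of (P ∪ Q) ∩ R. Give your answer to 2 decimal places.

2.00

The region (P ∪ Q) ∩ R is the polygon with vertices (2,1), (2,3), (3,3), (3,1).
By the shoelace formula its area is 2.00.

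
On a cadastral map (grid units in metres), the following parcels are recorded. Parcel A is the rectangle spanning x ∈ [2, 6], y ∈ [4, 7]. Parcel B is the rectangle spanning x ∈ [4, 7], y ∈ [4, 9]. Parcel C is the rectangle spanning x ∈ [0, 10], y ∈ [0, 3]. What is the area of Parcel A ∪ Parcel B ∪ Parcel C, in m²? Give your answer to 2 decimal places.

By inclusion–exclusion:
Individual areas: |Parcel A| = 12, |Parcel B| = 15, |Parcel C| = 30.
|Parcel A∩Parcel B|: x∈[4,6], y∈[4,7] → 2·3 = 6.
|Parcel A∩Parcel C| = 0 (no overlap).
|Parcel B∩Parcel C| = 0 (no overlap).
|Parcel A∩Parcel B∩Parcel C| = 0.
|Parcel A ∪ Parcel B ∪ Parcel C| = 57 − 6 + 0 = 51.00.

51.00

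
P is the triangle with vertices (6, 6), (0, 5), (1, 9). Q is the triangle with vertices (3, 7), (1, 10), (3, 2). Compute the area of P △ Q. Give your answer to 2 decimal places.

|P| = 11.5, |Q| = 5, |P∩Q| = 3.1215.
|P △ Q| = |P| + |Q| − 2·|P∩Q| = 11.5 + 5 − 6.243 = 10.26.

10.26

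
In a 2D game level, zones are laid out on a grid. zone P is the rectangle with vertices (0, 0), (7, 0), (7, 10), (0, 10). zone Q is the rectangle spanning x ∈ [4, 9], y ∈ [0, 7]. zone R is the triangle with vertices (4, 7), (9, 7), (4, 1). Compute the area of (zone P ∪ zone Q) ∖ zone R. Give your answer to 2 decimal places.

|zone P ∪ zone Q| = 84.
|(zone P ∪ zone Q) ∩ zone R| = 15.
|(zone P ∪ zone Q) ∖ zone R| = 84 − 15 = 69.00.

69.00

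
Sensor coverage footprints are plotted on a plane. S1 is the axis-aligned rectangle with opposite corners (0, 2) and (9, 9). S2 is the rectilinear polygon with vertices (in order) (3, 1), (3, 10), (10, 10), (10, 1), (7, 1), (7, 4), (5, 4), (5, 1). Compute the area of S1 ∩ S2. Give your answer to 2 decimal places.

The intersection is the polygon with vertices (9,9), (9,2), (7,2), (7,4), (5,4), (5,2), (3,2), (3,9).
By the shoelace formula its area is 38.00.

38.00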